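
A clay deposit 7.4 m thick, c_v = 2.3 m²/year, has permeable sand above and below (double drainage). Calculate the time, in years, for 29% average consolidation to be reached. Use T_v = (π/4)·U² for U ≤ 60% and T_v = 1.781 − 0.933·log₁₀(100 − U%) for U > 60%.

t ≈ 0.393 years

Drainage path length: H_d = H/2 = 3.7 m (double drainage).
U ≤ 60%: T_v = (π/4)·U² = (π/4)×0.29² = 0.066052.
t = T_v·H_d²/c_v = 0.066052×3.7²/2.3 = 0.3932 years.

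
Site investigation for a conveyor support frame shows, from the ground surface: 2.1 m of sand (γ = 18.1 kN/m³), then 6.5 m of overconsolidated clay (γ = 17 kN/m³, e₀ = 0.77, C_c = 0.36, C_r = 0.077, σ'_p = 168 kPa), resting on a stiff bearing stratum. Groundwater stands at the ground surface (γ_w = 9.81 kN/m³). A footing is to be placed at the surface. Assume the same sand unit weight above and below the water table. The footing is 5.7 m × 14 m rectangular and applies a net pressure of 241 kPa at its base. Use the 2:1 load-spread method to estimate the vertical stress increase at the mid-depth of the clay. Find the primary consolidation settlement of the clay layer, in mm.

S_c ≈ 143 mm

Mid-depth of clay below the ground surface: z = 2.1 + 6.5/2 = 5.35 m.
Total vertical stress at mid-clay: σ_v = 18.1×2.1 + 17×3.25 = 93.26 kPa.
Pore pressure: u = 9.81×(5.35 − 0) = 52.483 kPa.
Initial effective stress: σ'_0 = σ_v − u = 93.26 − 52.483 = 40.777 kPa.
Stress increase at mid-clay by the 2:1 spreading method:
Δσ = qBL/((B+z)(L+z)) = 241×5.7×14/((5.7+5.35)(14+5.35)) = 89.945 kPa
Final effective stress: σ'_f = 40.777 + 89.945 = 130.72 kPa.
σ'_f = 130.72 ≤ σ'_p = 168 kPa, so the clay remains overconsolidated and only the recompression index applies:
S_c = C_r·H/(1+e₀)·log₁₀(σ'_f/σ'_0) = 0.077×6.5/1.77×log₁₀(130.72/40.777)
    = 0.28277 × 0.50593 = 0.1431 m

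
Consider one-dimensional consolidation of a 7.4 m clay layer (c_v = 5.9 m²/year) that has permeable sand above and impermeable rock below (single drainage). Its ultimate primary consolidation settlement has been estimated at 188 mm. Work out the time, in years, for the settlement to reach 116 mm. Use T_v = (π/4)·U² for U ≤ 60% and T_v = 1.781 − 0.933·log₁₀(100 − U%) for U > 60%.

t ≈ 2.82 years

Drainage path length: H_d = H = 7.4 m (single drainage).
U = S(t)/S_ult = 116/188 = 0.617.
U > 60%: T_v = 1.781 − 0.933·log₁₀(100 − 61.702) = 0.3039.
t = T_v·H_d²/c_v = 0.3039×7.4²/5.9 = 2.821 years.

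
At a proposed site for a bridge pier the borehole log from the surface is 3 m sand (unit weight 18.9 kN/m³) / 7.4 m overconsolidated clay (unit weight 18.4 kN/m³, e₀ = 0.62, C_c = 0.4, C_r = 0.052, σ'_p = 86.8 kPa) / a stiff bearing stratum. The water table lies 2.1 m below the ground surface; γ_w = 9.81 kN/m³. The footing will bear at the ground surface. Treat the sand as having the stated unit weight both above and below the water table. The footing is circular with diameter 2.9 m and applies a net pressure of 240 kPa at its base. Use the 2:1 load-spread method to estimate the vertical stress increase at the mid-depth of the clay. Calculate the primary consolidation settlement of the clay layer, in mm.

S_c ≈ 133 mm

Mid-depth of clay below the ground surface: z = 3 + 7.4/2 = 6.7 m.
Total vertical stress at mid-clay: σ_v = 18.9×3 + 18.4×3.7 = 124.78 kPa.
Pore pressure: u = 9.81×(6.7 − 2.1) = 45.126 kPa.
Initial effective stress: σ'_0 = σ_v − u = 124.78 − 45.126 = 79.654 kPa.
Stress increase at mid-clay by the 2:1 spreading method:
Δσ ≈ qD²/(D+z)² = 240×2.9²/(2.9+6.7)² = 21.901 kPa
Final effective stress: σ'_f = 79.654 + 21.901 = 101.55 kPa.
σ'_f = 101.55 > σ'_p = 86.8 kPa, so the stress path crosses the preconsolidation pressure — recompression up to σ'_p, then virgin compression beyond:
S_c = H/(1+e₀)·[C_r·log₁₀(σ'_p/σ'_0) + C_c·log₁₀(σ'_f/σ'_p)]
    = 7.4/1.62 × [0.052×log₁₀(86.8/79.654) + 0.4×log₁₀(101.55/86.8)]
    = 4.5679 × [0.0019402 + 0.027264] = 0.1334 m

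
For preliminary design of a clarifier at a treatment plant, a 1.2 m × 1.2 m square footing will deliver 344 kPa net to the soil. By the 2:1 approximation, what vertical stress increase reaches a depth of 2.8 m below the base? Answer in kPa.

By the 2:1 method the load spreads at 1 horizontal : 2 vertical, so at depth z the loaded area has grown by z in each plan dimension:
Δσ = qBL/((B+z)(L+z)) = 344×1.2×1.2/((1.2+2.8)(1.2+2.8)) = 30.96 kPa

Δσ_z ≈ 31 kPa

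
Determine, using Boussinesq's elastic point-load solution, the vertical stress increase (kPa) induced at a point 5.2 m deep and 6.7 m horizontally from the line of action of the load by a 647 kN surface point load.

Boussinesq vertical stress below a point load on an elastic half-space:
Δσ_z = 3P/(2πz²) · [1 + (r/z)²]^(−5/2)
r/z = 6.7/5.2 = 1.2885; [1+(r/z)²]^(−5/2) = 0.086645.
Δσ_z = 3×647/(2π×5.2²) × 0.086645 = 11.425 × 0.086645 = 0.9899 kPa

Δσ_z ≈ 0.99 kPa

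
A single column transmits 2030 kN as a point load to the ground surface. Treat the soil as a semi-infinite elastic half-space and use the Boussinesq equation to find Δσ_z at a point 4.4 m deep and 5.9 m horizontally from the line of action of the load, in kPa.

Boussinesq vertical stress below a point load on an elastic half-space:
Δσ_z = 3P/(2πz²) · [1 + (r/z)²]^(−5/2)
r/z = 5.9/4.4 = 1.3409; [1+(r/z)²]^(−5/2) = 0.07636.
Δσ_z = 3×2030/(2π×4.4²) × 0.07636 = 50.065 × 0.07636 = 3.823 kPa

Δσ_z ≈ 3.82 kPa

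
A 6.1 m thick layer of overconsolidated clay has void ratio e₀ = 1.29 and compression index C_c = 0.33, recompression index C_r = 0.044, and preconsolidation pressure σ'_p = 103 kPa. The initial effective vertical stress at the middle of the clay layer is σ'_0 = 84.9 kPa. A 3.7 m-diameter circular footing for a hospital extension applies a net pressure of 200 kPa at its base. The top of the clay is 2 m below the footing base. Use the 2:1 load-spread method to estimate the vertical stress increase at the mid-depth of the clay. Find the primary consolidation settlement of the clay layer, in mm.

S_c ≈ 70.3 mm

Mid-depth of clay below the footing base: z = 2 + 6.1/2 = 5.05 m.
Stress increase at mid-clay by the 2:1 spreading method:
Δσ ≈ qD²/(D+z)² = 200×3.7²/(3.7+5.05)² = 35.762 kPa
Final effective stress: σ'_f = 84.9 + 35.762 = 120.66 kPa.
σ'_f = 120.66 > σ'_p = 103 kPa, so the stress path crosses the preconsolidation pressure — recompression up to σ'_p, then virgin compression beyond:
S_c = H/(1+e₀)·[C_r·log₁₀(σ'_p/σ'_0) + C_c·log₁₀(σ'_f/σ'_p)]
    = 6.1/2.29 × [0.044×log₁₀(103/84.9) + 0.33×log₁₀(120.66/103)]
    = 2.6638 × [0.0036929 + 0.02268] = 0.07025 m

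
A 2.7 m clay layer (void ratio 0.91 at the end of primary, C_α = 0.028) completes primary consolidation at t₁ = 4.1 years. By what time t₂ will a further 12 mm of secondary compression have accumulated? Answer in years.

S_s = C_α·H/(1+e_p)·log₁₀(t₂/t₁) ⇒ log₁₀(t₂/t₁) = S_s·(1+e_p)/(C_α·H).
log₁₀(t₂/t₁) = 0.012 × (1+0.91) / (0.028×2.7) = 0.3032
t₂ = t₁ × 10^0.3032 = 4.1 × 2.01 = 8.241 years

t₂ ≈ 8.24 years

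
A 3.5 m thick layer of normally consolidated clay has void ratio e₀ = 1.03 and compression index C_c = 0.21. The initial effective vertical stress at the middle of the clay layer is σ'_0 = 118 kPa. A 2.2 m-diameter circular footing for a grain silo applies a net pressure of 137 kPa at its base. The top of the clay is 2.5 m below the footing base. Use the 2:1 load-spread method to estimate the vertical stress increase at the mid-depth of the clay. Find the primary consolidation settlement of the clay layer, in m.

Mid-depth of clay below the footing base: z = 2.5 + 3.5/2 = 4.25 m.
Stress increase at mid-clay by the 2:1 spreading method:
Δσ ≈ qD²/(D+z)² = 137×2.2²/(2.2+4.25)² = 15.938 kPa
Final effective stress: σ'_f = σ'_0 + Δσ = 118 + 15.938 = 133.94 kPa.
Normally consolidated clay, so the full stress increment lies on the virgin compression line:
S_c = C_c·H/(1+e₀)·log₁₀(σ'_f/σ'_0) = 0.21×3.5/(1+1.03)×log₁₀(133.94/118)
    = 0.36207 × 0.055028 = 0.01992 m

S_c ≈ 0.0199 m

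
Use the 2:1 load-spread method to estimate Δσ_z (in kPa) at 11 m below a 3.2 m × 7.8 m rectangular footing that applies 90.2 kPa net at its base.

Δσ_z ≈ 8.43 kPa

By the 2:1 method the load spreads at 1 horizontal : 2 vertical, so at depth z the loaded area has grown by z in each plan dimension:
Δσ = qBL/((B+z)(L+z)) = 90.2×3.2×7.8/((3.2+11)(7.8+11)) = 8.4334 kPa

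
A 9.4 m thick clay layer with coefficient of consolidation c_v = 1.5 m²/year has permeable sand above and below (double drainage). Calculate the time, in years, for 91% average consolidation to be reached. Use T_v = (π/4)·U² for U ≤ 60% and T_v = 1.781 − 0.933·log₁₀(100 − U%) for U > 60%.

t ≈ 13.1 years

Drainage path length: H_d = H/2 = 4.7 m (double drainage).
U > 60%: T_v = 1.781 − 0.933·log₁₀(100 − 91) = 0.89069.
t = T_v·H_d²/c_v = 0.89069×4.7²/1.5 = 13.12 years.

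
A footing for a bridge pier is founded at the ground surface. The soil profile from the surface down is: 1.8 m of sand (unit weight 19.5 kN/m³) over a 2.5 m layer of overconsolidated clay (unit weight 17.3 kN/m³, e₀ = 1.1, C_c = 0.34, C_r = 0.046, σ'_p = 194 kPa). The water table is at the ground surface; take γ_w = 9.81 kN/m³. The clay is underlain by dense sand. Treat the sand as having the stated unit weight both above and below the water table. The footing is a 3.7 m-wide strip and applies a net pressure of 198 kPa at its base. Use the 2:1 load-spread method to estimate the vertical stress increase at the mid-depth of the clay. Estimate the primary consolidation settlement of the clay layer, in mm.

S_c ≈ 38.5 mm

Mid-depth of clay below the ground surface: z = 1.8 + 2.5/2 = 3.05 m.
Total vertical stress at mid-clay: σ_v = 19.5×1.8 + 17.3×1.25 = 56.725 kPa.
Pore pressure: u = 9.81×(3.05 − 0) = 29.921 kPa.
Initial effective stress: σ'_0 = σ_v − u = 56.725 − 29.921 = 26.804 kPa.
Stress increase at mid-clay by the 2:1 spreading method:
Δσ = qB/(B+z) = 198×3.7/(3.7+3.05) = 108.53 kPa
Final effective stress: σ'_f = 26.804 + 108.53 = 135.33 kPa.
σ'_f = 135.33 ≤ σ'_p = 194 kPa, so the clay remains overconsolidated and only the recompression index applies:
S_c = C_r·H/(1+e₀)·log₁₀(σ'_f/σ'_0) = 0.046×2.5/2.1×log₁₀(135.33/26.804)
    = 0.054763 × 0.70319 = 0.03851 m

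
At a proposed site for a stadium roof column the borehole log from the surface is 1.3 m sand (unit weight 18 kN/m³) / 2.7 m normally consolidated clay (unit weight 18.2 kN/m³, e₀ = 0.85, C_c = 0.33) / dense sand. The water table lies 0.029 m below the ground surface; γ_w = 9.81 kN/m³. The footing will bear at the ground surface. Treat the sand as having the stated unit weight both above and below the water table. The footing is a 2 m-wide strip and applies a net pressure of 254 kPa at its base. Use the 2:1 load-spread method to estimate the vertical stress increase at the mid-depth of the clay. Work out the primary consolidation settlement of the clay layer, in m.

S_c ≈ 0.372 m

Mid-depth of clay below the ground surface: z = 1.3 + 2.7/2 = 2.65 m.
Total vertical stress at mid-clay: σ_v = 18×1.3 + 18.2×1.35 = 47.97 kPa.
Pore pressure: u = 9.81×(2.65 − 0.029) = 25.712 kPa.
Initial effective stress: σ'_0 = σ_v − u = 47.97 − 25.712 = 22.258 kPa.
Stress increase at mid-clay by the 2:1 spreading method:
Δσ = qB/(B+z) = 254×2/(2+2.65) = 109.25 kPa
Final effective stress: σ'_f = σ'_0 + Δσ = 22.258 + 109.25 = 131.51 kPa.
Normally consolidated clay, so the full stress increment lies on the virgin compression line:
S_c = C_c·H/(1+e₀)·log₁₀(σ'_f/σ'_0) = 0.33×2.7/(1+0.85)×log₁₀(131.51/22.258)
    = 0.48162 × 0.77147 = 0.3716 m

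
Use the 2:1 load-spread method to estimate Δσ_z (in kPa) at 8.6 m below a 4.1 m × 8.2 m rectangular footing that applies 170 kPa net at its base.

Δσ_z ≈ 26.8 kPa

By the 2:1 method the load spreads at 1 horizontal : 2 vertical, so at depth z the loaded area has grown by z in each plan dimension:
Δσ = qBL/((B+z)(L+z)) = 170×4.1×8.2/((4.1+8.6)(8.2+8.6)) = 26.788 kPa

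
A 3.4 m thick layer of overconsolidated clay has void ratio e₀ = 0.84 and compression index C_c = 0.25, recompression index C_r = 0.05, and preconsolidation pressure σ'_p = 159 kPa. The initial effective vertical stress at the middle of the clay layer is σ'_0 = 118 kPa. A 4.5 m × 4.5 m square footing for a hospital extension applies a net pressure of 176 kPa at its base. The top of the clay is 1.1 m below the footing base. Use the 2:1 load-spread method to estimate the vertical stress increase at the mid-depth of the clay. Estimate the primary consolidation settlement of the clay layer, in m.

Mid-depth of clay below the footing base: z = 1.1 + 3.4/2 = 2.8 m.
Stress increase at mid-clay by the 2:1 spreading method:
Δσ = qBL/((B+z)(L+z)) = 176×4.5×4.5/((4.5+2.8)(4.5+2.8)) = 66.879 kPa
Final effective stress: σ'_f = 118 + 66.879 = 184.88 kPa.
σ'_f = 184.88 > σ'_p = 159 kPa, so the stress path crosses the preconsolidation pressure — recompression up to σ'_p, then virgin compression beyond:
S_c = H/(1+e₀)·[C_r·log₁₀(σ'_p/σ'_0) + C_c·log₁₀(σ'_f/σ'_p)]
    = 3.4/1.84 × [0.05×log₁₀(159/118) + 0.25×log₁₀(184.88/159)]
    = 1.8478 × [0.0064758 + 0.016373] = 0.04222 m

S_c ≈ 0.0422 m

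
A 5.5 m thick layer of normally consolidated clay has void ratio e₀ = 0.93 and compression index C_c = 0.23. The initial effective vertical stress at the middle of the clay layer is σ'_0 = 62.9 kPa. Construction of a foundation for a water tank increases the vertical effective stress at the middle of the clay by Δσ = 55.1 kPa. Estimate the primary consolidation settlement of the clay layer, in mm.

Final effective stress: σ'_f = σ'_0 + Δσ = 62.9 + 55.1 = 118 kPa.
Normally consolidated clay, so the full stress increment lies on the virgin compression line:
S_c = C_c·H/(1+e₀)·log₁₀(σ'_f/σ'_0) = 0.23×5.5/(1+0.93)×log₁₀(118/62.9)
    = 0.65544 × 0.27323 = 0.1791 m

S_c ≈ 179 mm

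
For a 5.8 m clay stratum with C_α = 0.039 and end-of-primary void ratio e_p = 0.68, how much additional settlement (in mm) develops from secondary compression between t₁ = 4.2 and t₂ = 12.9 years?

Secondary compression: S_s = C_α·H/(1+e_p)·log₁₀(t₂/t₁)
S_s = 0.039×5.8/(1+0.68)×log₁₀(12.9/4.2)
    = 0.1346 × 0.4873 = 0.06562 m

S_s ≈ 65.6 mm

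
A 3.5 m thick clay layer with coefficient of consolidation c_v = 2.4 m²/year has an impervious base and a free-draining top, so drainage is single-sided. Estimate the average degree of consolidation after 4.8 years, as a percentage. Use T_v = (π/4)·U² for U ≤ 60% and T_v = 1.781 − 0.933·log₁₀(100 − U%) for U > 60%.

U ≈ 92 %

Drainage path length: H_d = H = 3.5 m (single drainage).
T_v = c_v·t/H_d² = 2.4×4.8/3.5² = 0.94041.
T_v = 0.94041 corresponds to the U > 60% branch:
U = 1 − 10^((1.781 − T_v)/0.933)/100 = 0.9204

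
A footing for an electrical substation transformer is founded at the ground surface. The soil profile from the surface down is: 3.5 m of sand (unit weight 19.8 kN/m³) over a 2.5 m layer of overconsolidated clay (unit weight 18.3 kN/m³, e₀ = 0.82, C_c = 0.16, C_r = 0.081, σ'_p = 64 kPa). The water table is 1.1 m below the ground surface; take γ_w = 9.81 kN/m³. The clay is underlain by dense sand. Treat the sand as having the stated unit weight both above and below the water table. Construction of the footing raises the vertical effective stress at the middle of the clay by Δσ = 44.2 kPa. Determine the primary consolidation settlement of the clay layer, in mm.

Mid-depth of clay below the ground surface: z = 3.5 + 2.5/2 = 4.75 m.
Total vertical stress at mid-clay: σ_v = 19.8×3.5 + 18.3×1.25 = 92.175 kPa.
Pore pressure: u = 9.81×(4.75 − 1.1) = 35.806 kPa.
Initial effective stress: σ'_0 = σ_v − u = 92.175 − 35.806 = 56.369 kPa.
Final effective stress: σ'_f = 56.369 + 44.2 = 100.57 kPa.
σ'_f = 100.57 > σ'_p = 64 kPa, so the stress path crosses the preconsolidation pressure — recompression up to σ'_p, then virgin compression beyond:
S_c = H/(1+e₀)·[C_r·log₁₀(σ'_p/σ'_0) + C_c·log₁₀(σ'_f/σ'_p)]
    = 2.5/1.82 × [0.081×log₁₀(64/56.369) + 0.16×log₁₀(100.57/64)]
    = 1.3736 × [0.0044663 + 0.031406] = 0.04927 m

S_c ≈ 49.3 mm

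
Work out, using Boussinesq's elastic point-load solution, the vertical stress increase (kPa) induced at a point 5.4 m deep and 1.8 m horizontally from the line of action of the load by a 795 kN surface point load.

Δσ_z ≈ 10 kPa

Boussinesq vertical stress below a point load on an elastic half-space:
Δσ_z = 3P/(2πz²) · [1 + (r/z)²]^(−5/2)
r/z = 1.8/5.4 = 0.33333; [1+(r/z)²]^(−5/2) = 0.76843.
Δσ_z = 3×795/(2π×5.4²) × 0.76843 = 13.017 × 0.76843 = 10 kPa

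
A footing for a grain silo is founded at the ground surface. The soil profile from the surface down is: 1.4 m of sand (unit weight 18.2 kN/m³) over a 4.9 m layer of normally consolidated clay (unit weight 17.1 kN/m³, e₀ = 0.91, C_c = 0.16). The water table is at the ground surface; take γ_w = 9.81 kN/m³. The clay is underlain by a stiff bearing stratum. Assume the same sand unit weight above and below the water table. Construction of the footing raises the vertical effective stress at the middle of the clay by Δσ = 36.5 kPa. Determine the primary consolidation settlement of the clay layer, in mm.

S_c ≈ 143 mm

Mid-depth of clay below the ground surface: z = 1.4 + 4.9/2 = 3.85 m.
Total vertical stress at mid-clay: σ_v = 18.2×1.4 + 17.1×2.45 = 67.375 kPa.
Pore pressure: u = 9.81×(3.85 − 0) = 37.769 kPa.
Initial effective stress: σ'_0 = σ_v − u = 67.375 − 37.769 = 29.606 kPa.
Final effective stress: σ'_f = σ'_0 + Δσ = 29.606 + 36.5 = 66.106 kPa.
Normally consolidated clay, so the full stress increment lies on the virgin compression line:
S_c = C_c·H/(1+e₀)·log₁₀(σ'_f/σ'_0) = 0.16×4.9/(1+0.91)×log₁₀(66.106/29.606)
    = 0.41047 × 0.34886 = 0.1432 m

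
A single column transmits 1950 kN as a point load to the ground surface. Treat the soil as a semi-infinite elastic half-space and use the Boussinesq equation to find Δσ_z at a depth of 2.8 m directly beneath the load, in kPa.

Boussinesq vertical stress below a point load on an elastic half-space:
Δσ_z = 3P/(2πz²) · [1 + (r/z)²]^(−5/2)
r/z = 0/2.8 = 0; [1+(r/z)²]^(−5/2) = 1.
Δσ_z = 3×1950/(2π×2.8²) × 1 = 118.76 × 1 = 118.8 kPa

Δσ_z ≈ 119 kPa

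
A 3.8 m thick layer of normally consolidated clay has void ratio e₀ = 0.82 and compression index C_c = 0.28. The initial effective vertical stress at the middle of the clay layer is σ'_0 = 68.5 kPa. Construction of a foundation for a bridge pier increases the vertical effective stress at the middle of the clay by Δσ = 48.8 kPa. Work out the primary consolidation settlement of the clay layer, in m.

Final effective stress: σ'_f = σ'_0 + Δσ = 68.5 + 48.8 = 117.3 kPa.
Normally consolidated clay, so the full stress increment lies on the virgin compression line:
S_c = C_c·H/(1+e₀)·log₁₀(σ'_f/σ'_0) = 0.28×3.8/(1+0.82)×log₁₀(117.3/68.5)
    = 0.58462 × 0.23361 = 0.1366 m

S_c ≈ 0.137 m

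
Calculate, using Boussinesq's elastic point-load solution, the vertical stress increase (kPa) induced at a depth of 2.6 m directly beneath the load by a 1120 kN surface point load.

Boussinesq vertical stress below a point load on an elastic half-space:
Δσ_z = 3P/(2πz²) · [1 + (r/z)²]^(−5/2)
r/z = 0/2.6 = 0; [1+(r/z)²]^(−5/2) = 1.
Δσ_z = 3×1120/(2π×2.6²) × 1 = 79.107 × 1 = 79.11 kPa

Δσ_z ≈ 79.1 kPa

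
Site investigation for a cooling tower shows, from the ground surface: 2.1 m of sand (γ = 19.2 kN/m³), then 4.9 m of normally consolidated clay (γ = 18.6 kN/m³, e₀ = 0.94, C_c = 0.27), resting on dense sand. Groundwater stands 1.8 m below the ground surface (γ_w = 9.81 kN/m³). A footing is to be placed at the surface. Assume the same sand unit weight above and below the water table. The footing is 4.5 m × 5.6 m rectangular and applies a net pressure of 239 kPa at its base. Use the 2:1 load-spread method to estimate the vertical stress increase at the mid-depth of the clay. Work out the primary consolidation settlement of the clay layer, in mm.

S_c ≈ 222 mm

Mid-depth of clay below the ground surface: z = 2.1 + 4.9/2 = 4.55 m.
Total vertical stress at mid-clay: σ_v = 19.2×2.1 + 18.6×2.45 = 85.89 kPa.
Pore pressure: u = 9.81×(4.55 − 1.8) = 26.978 kPa.
Initial effective stress: σ'_0 = σ_v − u = 85.89 − 26.978 = 58.912 kPa.
Stress increase at mid-clay by the 2:1 spreading method:
Δσ = qBL/((B+z)(L+z)) = 239×4.5×5.6/((4.5+4.55)(5.6+4.55)) = 65.567 kPa
Final effective stress: σ'_f = σ'_0 + Δσ = 58.912 + 65.567 = 124.48 kPa.
Normally consolidated clay, so the full stress increment lies on the virgin compression line:
S_c = C_c·H/(1+e₀)·log₁₀(σ'_f/σ'_0) = 0.27×4.9/(1+0.94)×log₁₀(124.48/58.912)
    = 0.68196 × 0.3249 = 0.2216 m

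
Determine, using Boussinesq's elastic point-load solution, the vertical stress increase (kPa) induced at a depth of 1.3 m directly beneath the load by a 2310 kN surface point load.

Δσ_z ≈ 653 kPa

Boussinesq vertical stress below a point load on an elastic half-space:
Δσ_z = 3P/(2πz²) · [1 + (r/z)²]^(−5/2)
r/z = 0/1.3 = 0; [1+(r/z)²]^(−5/2) = 1.
Δσ_z = 3×2310/(2π×1.3²) × 1 = 652.63 × 1 = 652.6 kPa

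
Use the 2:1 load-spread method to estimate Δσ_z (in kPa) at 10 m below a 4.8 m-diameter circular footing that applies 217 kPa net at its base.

By the 2:1 method the load spreads at 1 horizontal : 2 vertical, so at depth z the loaded area has grown by z in each plan dimension:
Δσ ≈ qD²/(D+z)² = 217×4.8²/(4.8+10)² = 22.825 kPa

Δσ_z ≈ 22.8 kPa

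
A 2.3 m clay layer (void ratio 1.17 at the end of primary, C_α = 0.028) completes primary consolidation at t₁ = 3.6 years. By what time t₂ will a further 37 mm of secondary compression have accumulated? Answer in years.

t₂ ≈ 63.5 years

S_s = C_α·H/(1+e_p)·log₁₀(t₂/t₁) ⇒ log₁₀(t₂/t₁) = S_s·(1+e_p)/(C_α·H).
log₁₀(t₂/t₁) = 0.037 × (1+1.17) / (0.028×2.3) = 1.247
t₂ = t₁ × 10^1.247 = 3.6 × 17.65 = 63.54 years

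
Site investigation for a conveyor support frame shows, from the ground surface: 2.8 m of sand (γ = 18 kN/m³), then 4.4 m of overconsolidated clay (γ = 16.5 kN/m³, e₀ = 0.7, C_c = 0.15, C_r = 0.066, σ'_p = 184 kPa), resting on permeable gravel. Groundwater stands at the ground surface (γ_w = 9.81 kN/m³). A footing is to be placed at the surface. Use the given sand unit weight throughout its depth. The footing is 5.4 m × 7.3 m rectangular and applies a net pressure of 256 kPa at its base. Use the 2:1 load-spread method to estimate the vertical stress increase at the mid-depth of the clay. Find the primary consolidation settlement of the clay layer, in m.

S_c ≈ 0.0838 m

Mid-depth of clay below the ground surface: z = 2.8 + 4.4/2 = 5 m.
Total vertical stress at mid-clay: σ_v = 18×2.8 + 16.5×2.2 = 86.7 kPa.
Pore pressure: u = 9.81×(5 − 0) = 49.05 kPa.
Initial effective stress: σ'_0 = σ_v − u = 86.7 − 49.05 = 37.65 kPa.
Stress increase at mid-clay by the 2:1 spreading method:
Δσ = qBL/((B+z)(L+z)) = 256×5.4×7.3/((5.4+5)(7.3+5)) = 78.889 kPa
Final effective stress: σ'_f = 37.65 + 78.889 = 116.54 kPa.
σ'_f = 116.54 ≤ σ'_p = 184 kPa, so the clay remains overconsolidated and only the recompression index applies:
S_c = C_r·H/(1+e₀)·log₁₀(σ'_f/σ'_0) = 0.066×4.4/1.7×log₁₀(116.54/37.65)
    = 0.17082 × 0.49071 = 0.08382 m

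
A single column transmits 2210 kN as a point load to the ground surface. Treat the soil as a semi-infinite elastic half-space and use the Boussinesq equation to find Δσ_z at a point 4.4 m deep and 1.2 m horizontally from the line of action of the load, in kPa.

Boussinesq vertical stress below a point load on an elastic half-space:
Δσ_z = 3P/(2πz²) · [1 + (r/z)²]^(−5/2)
r/z = 1.2/4.4 = 0.27273; [1+(r/z)²]^(−5/2) = 0.83581.
Δσ_z = 3×2210/(2π×4.4²) × 0.83581 = 54.504 × 0.83581 = 45.55 kPa

Δσ_z ≈ 45.6 kPa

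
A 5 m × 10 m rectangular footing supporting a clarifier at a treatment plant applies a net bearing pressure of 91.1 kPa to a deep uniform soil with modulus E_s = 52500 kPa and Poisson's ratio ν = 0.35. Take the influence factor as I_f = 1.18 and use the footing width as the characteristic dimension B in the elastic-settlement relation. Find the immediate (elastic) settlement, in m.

S_e ≈ 0.00898 m

Immediate (elastic) settlement: S_e = q·B·(1−ν²)/E_s · I_f.
S_e = 91.1 × 5 × (1 − 0.35²) / 52500 × 1.18
    = 91.1 × 5 × 0.8775 / 52500 × 1.18
    = 0.008984 m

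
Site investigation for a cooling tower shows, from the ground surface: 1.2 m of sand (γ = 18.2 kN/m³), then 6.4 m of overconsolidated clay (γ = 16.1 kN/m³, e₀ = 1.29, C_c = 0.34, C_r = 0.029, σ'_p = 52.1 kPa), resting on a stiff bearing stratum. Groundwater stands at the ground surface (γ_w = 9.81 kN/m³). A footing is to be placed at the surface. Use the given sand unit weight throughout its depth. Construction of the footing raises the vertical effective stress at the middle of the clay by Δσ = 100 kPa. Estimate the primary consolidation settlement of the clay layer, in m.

S_c ≈ 0.397 m

Mid-depth of clay below the ground surface: z = 1.2 + 6.4/2 = 4.4 m.
Total vertical stress at mid-clay: σ_v = 18.2×1.2 + 16.1×3.2 = 73.36 kPa.
Pore pressure: u = 9.81×(4.4 − 0) = 43.164 kPa.
Initial effective stress: σ'_0 = σ_v − u = 73.36 − 43.164 = 30.196 kPa.
Final effective stress: σ'_f = 30.196 + 100 = 130.2 kPa.
σ'_f = 130.2 > σ'_p = 52.1 kPa, so the stress path crosses the preconsolidation pressure — recompression up to σ'_p, then virgin compression beyond:
S_c = H/(1+e₀)·[C_r·log₁₀(σ'_p/σ'_0) + C_c·log₁₀(σ'_f/σ'_p)]
    = 6.4/2.29 × [0.029×log₁₀(52.1/30.196) + 0.34×log₁₀(130.2/52.1)]
    = 2.7948 × [0.0068698 + 0.13524] = 0.3972 m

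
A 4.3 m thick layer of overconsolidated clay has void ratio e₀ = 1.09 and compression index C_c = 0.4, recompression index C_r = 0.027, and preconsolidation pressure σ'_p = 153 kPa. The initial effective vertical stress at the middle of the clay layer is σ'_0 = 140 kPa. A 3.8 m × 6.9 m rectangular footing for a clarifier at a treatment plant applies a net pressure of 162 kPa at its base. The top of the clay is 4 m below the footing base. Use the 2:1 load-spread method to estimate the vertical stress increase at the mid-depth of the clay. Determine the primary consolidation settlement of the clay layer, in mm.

S_c ≈ 45.5 mm

Mid-depth of clay below the footing base: z = 4 + 4.3/2 = 6.15 m.
Stress increase at mid-clay by the 2:1 spreading method:
Δσ = qBL/((B+z)(L+z)) = 162×3.8×6.9/((3.8+6.15)(6.9+6.15)) = 32.713 kPa
Final effective stress: σ'_f = 140 + 32.713 = 172.71 kPa.
σ'_f = 172.71 > σ'_p = 153 kPa, so the stress path crosses the preconsolidation pressure — recompression up to σ'_p, then virgin compression beyond:
S_c = H/(1+e₀)·[C_r·log₁₀(σ'_p/σ'_0) + C_c·log₁₀(σ'_f/σ'_p)]
    = 4.3/2.09 × [0.027×log₁₀(153/140) + 0.4×log₁₀(172.71/153)]
    = 2.0574 × [0.0010412 + 0.02105] = 0.04545 m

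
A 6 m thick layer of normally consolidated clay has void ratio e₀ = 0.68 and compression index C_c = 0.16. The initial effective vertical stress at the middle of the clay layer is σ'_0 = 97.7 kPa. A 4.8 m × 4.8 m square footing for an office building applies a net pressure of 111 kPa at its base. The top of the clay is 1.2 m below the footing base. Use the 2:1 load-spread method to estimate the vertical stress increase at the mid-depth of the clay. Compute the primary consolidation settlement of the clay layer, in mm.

S_c ≈ 69.5 mm

Mid-depth of clay below the footing base: z = 1.2 + 6/2 = 4.2 m.
Stress increase at mid-clay by the 2:1 spreading method:
Δσ = qBL/((B+z)(L+z)) = 111×4.8×4.8/((4.8+4.2)(4.8+4.2)) = 31.573 kPa
Final effective stress: σ'_f = σ'_0 + Δσ = 97.7 + 31.573 = 129.27 kPa.
Normally consolidated clay, so the full stress increment lies on the virgin compression line:
S_c = C_c·H/(1+e₀)·log₁₀(σ'_f/σ'_0) = 0.16×6/(1+0.68)×log₁₀(129.27/97.7)
    = 0.57143 × 0.1216 = 0.06949 m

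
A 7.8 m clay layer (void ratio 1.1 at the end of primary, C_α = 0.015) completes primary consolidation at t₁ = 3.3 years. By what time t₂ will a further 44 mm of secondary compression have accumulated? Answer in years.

S_s = C_α·H/(1+e_p)·log₁₀(t₂/t₁) ⇒ log₁₀(t₂/t₁) = S_s·(1+e_p)/(C_α·H).
log₁₀(t₂/t₁) = 0.044 × (1+1.1) / (0.015×7.8) = 0.7897
t₂ = t₁ × 10^0.7897 = 3.3 × 6.162 = 20.34 years

t₂ ≈ 20.3 years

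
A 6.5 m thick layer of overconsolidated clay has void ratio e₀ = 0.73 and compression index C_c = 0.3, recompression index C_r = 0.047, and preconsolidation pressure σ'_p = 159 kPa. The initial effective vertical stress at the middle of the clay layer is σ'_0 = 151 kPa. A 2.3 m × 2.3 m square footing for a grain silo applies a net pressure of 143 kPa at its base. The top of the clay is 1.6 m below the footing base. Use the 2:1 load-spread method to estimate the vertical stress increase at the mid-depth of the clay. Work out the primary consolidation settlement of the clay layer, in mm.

Mid-depth of clay below the footing base: z = 1.6 + 6.5/2 = 4.85 m.
Stress increase at mid-clay by the 2:1 spreading method:
Δσ = qBL/((B+z)(L+z)) = 143×2.3×2.3/((2.3+4.85)(2.3+4.85)) = 14.797 kPa
Final effective stress: σ'_f = 151 + 14.797 = 165.8 kPa.
σ'_f = 165.8 > σ'_p = 159 kPa, so the stress path crosses the preconsolidation pressure — recompression up to σ'_p, then virgin compression beyond:
S_c = H/(1+e₀)·[C_r·log₁₀(σ'_p/σ'_0) + C_c·log₁₀(σ'_f/σ'_p)]
    = 6.5/1.73 × [0.047×log₁₀(159/151) + 0.3×log₁₀(165.8/159)]
    = 3.7572 × [0.0010537 + 0.0054562] = 0.02446 m

S_c ≈ 24.5 mm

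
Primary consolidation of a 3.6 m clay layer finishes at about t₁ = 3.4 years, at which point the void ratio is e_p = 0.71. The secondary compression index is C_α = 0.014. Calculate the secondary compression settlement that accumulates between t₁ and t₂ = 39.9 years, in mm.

Secondary compression: S_s = C_α·H/(1+e_p)·log₁₀(t₂/t₁)
S_s = 0.014×3.6/(1+0.71)×log₁₀(39.9/3.4)
    = 0.02947 × 1.069 = 0.03152 m

S_s ≈ 31.5 mm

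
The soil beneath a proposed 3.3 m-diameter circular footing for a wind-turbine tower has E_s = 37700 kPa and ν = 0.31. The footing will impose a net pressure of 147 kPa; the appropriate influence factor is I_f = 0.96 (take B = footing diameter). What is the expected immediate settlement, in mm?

S_e ≈ 11.2 mm

Immediate (elastic) settlement: S_e = q·B·(1−ν²)/E_s · I_f.
S_e = 147 × 3.3 × (1 − 0.31²) / 37700 × 0.96
    = 147 × 3.3 × 0.9039 / 37700 × 0.96
    = 0.01117 m = 11.17 mm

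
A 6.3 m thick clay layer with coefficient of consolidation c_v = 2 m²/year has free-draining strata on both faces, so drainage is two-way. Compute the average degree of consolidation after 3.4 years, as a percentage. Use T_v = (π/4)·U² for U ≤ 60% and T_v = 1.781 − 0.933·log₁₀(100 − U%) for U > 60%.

U ≈ 85.1 %

Drainage path length: H_d = H/2 = 3.15 m (double drainage).
T_v = c_v·t/H_d² = 2×3.4/3.15² = 0.68531.
T_v = 0.68531 corresponds to the U > 60% branch:
U = 1 − 10^((1.781 − T_v)/0.933)/100 = 0.8506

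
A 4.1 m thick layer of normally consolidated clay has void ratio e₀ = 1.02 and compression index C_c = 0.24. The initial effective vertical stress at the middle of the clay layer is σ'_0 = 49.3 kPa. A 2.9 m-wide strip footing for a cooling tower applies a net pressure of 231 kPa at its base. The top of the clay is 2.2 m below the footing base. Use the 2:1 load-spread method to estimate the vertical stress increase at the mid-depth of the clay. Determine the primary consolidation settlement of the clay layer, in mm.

Mid-depth of clay below the footing base: z = 2.2 + 4.1/2 = 4.25 m.
Stress increase at mid-clay by the 2:1 spreading method:
Δσ = qB/(B+z) = 231×2.9/(2.9+4.25) = 93.692 kPa
Final effective stress: σ'_f = σ'_0 + Δσ = 49.3 + 93.692 = 142.99 kPa.
Normally consolidated clay, so the full stress increment lies on the virgin compression line:
S_c = C_c·H/(1+e₀)·log₁₀(σ'_f/σ'_0) = 0.24×4.1/(1+1.02)×log₁₀(142.99/49.3)
    = 0.48713 × 0.46246 = 0.2253 m

S_c ≈ 225 mm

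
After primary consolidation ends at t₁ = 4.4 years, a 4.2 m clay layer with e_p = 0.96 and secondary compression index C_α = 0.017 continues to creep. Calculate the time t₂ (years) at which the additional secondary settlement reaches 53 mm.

t₂ ≈ 125 years

S_s = C_α·H/(1+e_p)·log₁₀(t₂/t₁) ⇒ log₁₀(t₂/t₁) = S_s·(1+e_p)/(C_α·H).
log₁₀(t₂/t₁) = 0.053 × (1+0.96) / (0.017×4.2) = 1.455
t₂ = t₁ × 10^1.455 = 4.4 × 28.5 = 125.4 years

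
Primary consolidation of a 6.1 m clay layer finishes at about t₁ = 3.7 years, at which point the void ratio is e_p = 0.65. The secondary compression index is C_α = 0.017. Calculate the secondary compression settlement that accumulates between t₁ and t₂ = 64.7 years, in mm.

S_s ≈ 78.1 mm

Secondary compression: S_s = C_α·H/(1+e_p)·log₁₀(t₂/t₁)
S_s = 0.017×6.1/(1+0.65)×log₁₀(64.7/3.7)
    = 0.06285 × 1.243 = 0.0781 m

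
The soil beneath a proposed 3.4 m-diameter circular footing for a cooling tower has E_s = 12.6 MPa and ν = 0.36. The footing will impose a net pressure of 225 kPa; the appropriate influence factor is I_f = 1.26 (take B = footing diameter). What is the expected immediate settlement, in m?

Immediate (elastic) settlement: S_e = q·B·(1−ν²)/E_s · I_f.
E_s = 12.6 MPa = 12600 kPa.
S_e = 225 × 3.4 × (1 − 0.36²) / 12600 × 1.26
    = 225 × 3.4 × 0.8704 / 12600 × 1.26
    = 0.06659 m

S_e ≈ 0.0666 m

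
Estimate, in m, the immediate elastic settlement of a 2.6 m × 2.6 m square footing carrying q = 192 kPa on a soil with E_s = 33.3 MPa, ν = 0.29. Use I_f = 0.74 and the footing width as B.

S_e ≈ 0.0102 m

Immediate (elastic) settlement: S_e = q·B·(1−ν²)/E_s · I_f.
E_s = 33.3 MPa = 33300 kPa.
S_e = 192 × 2.6 × (1 − 0.29²) / 33300 × 0.74
    = 192 × 2.6 × 0.9159 / 33300 × 0.74
    = 0.01016 m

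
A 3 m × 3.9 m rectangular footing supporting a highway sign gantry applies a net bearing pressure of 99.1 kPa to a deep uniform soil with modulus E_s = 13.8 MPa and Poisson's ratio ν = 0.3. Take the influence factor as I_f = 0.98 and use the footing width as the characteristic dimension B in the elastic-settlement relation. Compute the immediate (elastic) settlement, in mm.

Immediate (elastic) settlement: S_e = q·B·(1−ν²)/E_s · I_f.
E_s = 13.8 MPa = 13800 kPa.
S_e = 99.1 × 3 × (1 − 0.3²) / 13800 × 0.98
    = 99.1 × 3 × 0.91 / 13800 × 0.98
    = 0.01921 m = 19.21 mm

S_e ≈ 19.2 mm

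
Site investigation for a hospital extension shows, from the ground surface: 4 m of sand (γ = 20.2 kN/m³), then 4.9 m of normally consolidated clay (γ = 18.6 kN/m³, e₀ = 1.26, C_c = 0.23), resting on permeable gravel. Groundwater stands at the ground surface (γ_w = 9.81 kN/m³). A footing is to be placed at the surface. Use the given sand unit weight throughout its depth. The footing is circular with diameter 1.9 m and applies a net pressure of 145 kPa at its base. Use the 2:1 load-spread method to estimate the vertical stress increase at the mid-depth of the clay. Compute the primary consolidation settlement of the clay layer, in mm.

Mid-depth of clay below the ground surface: z = 4 + 4.9/2 = 6.45 m.
Total vertical stress at mid-clay: σ_v = 20.2×4 + 18.6×2.45 = 126.37 kPa.
Pore pressure: u = 9.81×(6.45 − 0) = 63.275 kPa.
Initial effective stress: σ'_0 = σ_v − u = 126.37 − 63.275 = 63.095 kPa.
Stress increase at mid-clay by the 2:1 spreading method:
Δσ ≈ qD²/(D+z)² = 145×1.9²/(1.9+6.45)² = 7.5076 kPa
Final effective stress: σ'_f = σ'_0 + Δσ = 63.095 + 7.5076 = 70.603 kPa.
Normally consolidated clay, so the full stress increment lies on the virgin compression line:
S_c = C_c·H/(1+e₀)·log₁₀(σ'_f/σ'_0) = 0.23×4.9/(1+1.26)×log₁₀(70.603/63.095)
    = 0.49867 × 0.048828 = 0.02435 m

S_c ≈ 24.3 mm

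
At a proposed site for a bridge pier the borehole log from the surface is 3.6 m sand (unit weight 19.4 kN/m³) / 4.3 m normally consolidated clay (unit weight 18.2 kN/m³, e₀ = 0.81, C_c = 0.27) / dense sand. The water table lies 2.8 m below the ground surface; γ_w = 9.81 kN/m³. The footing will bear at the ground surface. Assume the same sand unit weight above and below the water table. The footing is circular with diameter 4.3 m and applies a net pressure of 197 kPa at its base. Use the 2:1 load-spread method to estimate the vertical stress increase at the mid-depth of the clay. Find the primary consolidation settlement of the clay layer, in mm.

S_c ≈ 104 mm

Mid-depth of clay below the ground surface: z = 3.6 + 4.3/2 = 5.75 m.
Total vertical stress at mid-clay: σ_v = 19.4×3.6 + 18.2×2.15 = 108.97 kPa.
Pore pressure: u = 9.81×(5.75 − 2.8) = 28.94 kPa.
Initial effective stress: σ'_0 = σ_v − u = 108.97 − 28.94 = 80.03 kPa.
Stress increase at mid-clay by the 2:1 spreading method:
Δσ ≈ qD²/(D+z)² = 197×4.3²/(4.3+5.75)² = 36.064 kPa
Final effective stress: σ'_f = σ'_0 + Δσ = 80.03 + 36.064 = 116.09 kPa.
Normally consolidated clay, so the full stress increment lies on the virgin compression line:
S_c = C_c·H/(1+e₀)·log₁₀(σ'_f/σ'_0) = 0.27×4.3/(1+0.81)×log₁₀(116.09/80.03)
    = 0.64144 × 0.16154 = 0.1036 m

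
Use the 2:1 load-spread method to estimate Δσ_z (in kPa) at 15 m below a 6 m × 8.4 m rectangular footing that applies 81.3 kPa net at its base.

By the 2:1 method the load spreads at 1 horizontal : 2 vertical, so at depth z the loaded area has grown by z in each plan dimension:
Δσ = qBL/((B+z)(L+z)) = 81.3×6×8.4/((6+15)(8.4+15)) = 8.3385 kPa

Δσ_z ≈ 8.34 kPa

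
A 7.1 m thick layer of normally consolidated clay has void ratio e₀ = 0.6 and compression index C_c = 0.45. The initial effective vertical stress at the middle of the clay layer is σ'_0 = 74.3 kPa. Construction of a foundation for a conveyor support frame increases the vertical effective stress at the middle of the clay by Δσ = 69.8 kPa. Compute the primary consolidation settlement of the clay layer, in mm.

Final effective stress: σ'_f = σ'_0 + Δσ = 74.3 + 69.8 = 144.1 kPa.
Normally consolidated clay, so the full stress increment lies on the virgin compression line:
S_c = C_c·H/(1+e₀)·log₁₀(σ'_f/σ'_0) = 0.45×7.1/(1+0.6)×log₁₀(144.1/74.3)
    = 1.9969 × 0.28768 = 0.5745 m

S_c ≈ 574 mm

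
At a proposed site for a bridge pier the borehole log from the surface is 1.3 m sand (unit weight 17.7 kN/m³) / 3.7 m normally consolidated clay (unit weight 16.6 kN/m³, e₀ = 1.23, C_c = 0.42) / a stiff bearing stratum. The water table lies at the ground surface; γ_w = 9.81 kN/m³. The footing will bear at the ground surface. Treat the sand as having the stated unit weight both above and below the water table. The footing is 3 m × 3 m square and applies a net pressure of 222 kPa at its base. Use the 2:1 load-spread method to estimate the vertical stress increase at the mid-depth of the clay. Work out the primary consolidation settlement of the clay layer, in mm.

S_c ≈ 363 mm

Mid-depth of clay below the ground surface: z = 1.3 + 3.7/2 = 3.15 m.
Total vertical stress at mid-clay: σ_v = 17.7×1.3 + 16.6×1.85 = 53.72 kPa.
Pore pressure: u = 9.81×(3.15 − 0) = 30.902 kPa.
Initial effective stress: σ'_0 = σ_v − u = 53.72 − 30.902 = 22.818 kPa.
Stress increase at mid-clay by the 2:1 spreading method:
Δσ = qBL/((B+z)(L+z)) = 222×3×3/((3+3.15)(3+3.15)) = 52.826 kPa
Final effective stress: σ'_f = σ'_0 + Δσ = 22.818 + 52.826 = 75.644 kPa.
Normally consolidated clay, so the full stress increment lies on the virgin compression line:
S_c = C_c·H/(1+e₀)·log₁₀(σ'_f/σ'_0) = 0.42×3.7/(1+1.23)×log₁₀(75.644/22.818)
    = 0.69686 × 0.5205 = 0.3627 m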